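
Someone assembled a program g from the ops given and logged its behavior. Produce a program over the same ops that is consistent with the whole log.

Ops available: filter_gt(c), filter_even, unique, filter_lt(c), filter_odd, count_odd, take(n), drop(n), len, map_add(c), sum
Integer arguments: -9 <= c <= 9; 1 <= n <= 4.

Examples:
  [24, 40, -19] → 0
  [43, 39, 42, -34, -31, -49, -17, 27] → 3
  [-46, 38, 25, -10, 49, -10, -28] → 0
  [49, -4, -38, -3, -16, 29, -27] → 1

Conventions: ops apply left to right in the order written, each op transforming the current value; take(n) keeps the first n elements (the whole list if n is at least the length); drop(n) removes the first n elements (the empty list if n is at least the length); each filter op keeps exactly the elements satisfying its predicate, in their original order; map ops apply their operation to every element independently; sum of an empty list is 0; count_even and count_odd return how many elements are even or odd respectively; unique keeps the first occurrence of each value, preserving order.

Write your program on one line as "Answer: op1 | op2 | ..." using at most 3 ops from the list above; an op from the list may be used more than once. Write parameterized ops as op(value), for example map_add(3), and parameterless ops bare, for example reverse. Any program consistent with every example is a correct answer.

filter_odd | drop(3) | count_odd

Check, running the answer program on each example:
  [24, 40, -19] -> [-19] -> [] -> 0
  [43, 39, 42, -34, -31, -49, -17, 27] -> [43, 39, -31, -49, -17, 27] -> [-49, -17, 27] -> 3
  [-46, 38, 25, -10, 49, -10, -28] -> [25, 49] -> [] -> 0
  [49, -4, -38, -3, -16, 29, -27] -> [49, -3, 29, -27] -> [-27] -> 1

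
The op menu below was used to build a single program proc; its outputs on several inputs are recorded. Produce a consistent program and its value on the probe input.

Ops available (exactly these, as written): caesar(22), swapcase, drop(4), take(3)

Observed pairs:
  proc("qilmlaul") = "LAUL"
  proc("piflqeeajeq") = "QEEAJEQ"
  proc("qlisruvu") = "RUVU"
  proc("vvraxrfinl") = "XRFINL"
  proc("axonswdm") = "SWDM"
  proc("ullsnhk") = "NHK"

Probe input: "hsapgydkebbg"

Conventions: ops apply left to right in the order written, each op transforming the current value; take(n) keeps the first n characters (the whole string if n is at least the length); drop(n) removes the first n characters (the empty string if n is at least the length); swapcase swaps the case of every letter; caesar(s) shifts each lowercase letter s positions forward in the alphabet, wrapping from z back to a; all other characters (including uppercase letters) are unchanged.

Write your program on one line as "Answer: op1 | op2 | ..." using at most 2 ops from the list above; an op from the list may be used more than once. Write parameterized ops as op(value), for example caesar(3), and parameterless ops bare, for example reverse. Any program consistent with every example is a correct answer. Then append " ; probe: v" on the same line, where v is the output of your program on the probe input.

swapcase | drop(4) ; probe: "GYDKEBBG"

Check, running the answer program on each example:
  "qilmlaul" -> "QILMLAUL" -> "LAUL"
  "piflqeeajeq" -> "PIFLQEEAJEQ" -> "QEEAJEQ"
  "qlisruvu" -> "QLISRUVU" -> "RUVU"
  "vvraxrfinl" -> "VVRAXRFINL" -> "XRFINL"
  "axonswdm" -> "AXONSWDM" -> "SWDM"
  "ullsnhk" -> "ULLSNHK" -> "NHK"
  probe: "hsapgydkebbg" -> "HSAPGYDKEBBG" -> "GYDKEBBG"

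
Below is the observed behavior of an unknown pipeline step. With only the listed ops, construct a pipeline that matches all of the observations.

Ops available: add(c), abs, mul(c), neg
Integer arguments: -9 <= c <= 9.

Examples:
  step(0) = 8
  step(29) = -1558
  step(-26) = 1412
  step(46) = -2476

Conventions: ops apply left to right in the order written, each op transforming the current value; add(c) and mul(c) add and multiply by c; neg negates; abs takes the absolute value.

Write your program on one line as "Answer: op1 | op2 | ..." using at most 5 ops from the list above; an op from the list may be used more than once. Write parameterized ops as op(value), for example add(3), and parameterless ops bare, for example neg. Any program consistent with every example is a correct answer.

mul(3) | mul(-3) | mul(-6) | neg | add(8)

Check, running the answer program on each example:
  0 -> 0 -> 0 -> 0 -> 0 -> 8
  29 -> 87 -> -261 -> 1566 -> -1566 -> -1558
  -26 -> -78 -> 234 -> -1404 -> 1404 -> 1412
  46 -> 138 -> -414 -> 2484 -> -2484 -> -2476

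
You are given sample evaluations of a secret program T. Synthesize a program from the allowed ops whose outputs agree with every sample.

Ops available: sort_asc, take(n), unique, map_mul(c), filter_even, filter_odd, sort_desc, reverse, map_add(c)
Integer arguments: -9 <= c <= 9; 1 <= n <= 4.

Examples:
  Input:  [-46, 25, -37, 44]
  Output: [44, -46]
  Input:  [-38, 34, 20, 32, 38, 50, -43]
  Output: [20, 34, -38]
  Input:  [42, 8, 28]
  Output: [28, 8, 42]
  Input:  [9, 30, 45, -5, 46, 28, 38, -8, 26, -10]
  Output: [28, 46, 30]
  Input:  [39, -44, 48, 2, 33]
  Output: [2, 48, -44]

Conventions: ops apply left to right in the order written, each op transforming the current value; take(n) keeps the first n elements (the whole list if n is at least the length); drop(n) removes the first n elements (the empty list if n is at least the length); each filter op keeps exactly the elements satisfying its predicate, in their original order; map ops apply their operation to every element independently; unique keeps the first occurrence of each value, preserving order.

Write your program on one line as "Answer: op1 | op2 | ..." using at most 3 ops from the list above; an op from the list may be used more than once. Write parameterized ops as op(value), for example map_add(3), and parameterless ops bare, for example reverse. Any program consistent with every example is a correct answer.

filter_even | take(3) | reverse

Check, running the answer program on each example:
  [-46, 25, -37, 44] -> [-46, 44] -> [-46, 44] -> [44, -46]
  [-38, 34, 20, 32, 38, 50, -43] -> [-38, 34, 20, 32, 38, 50] -> [-38, 34, 20] -> [20, 34, -38]
  [42, 8, 28] -> [42, 8, 28] -> [42, 8, 28] -> [28, 8, 42]
  [9, 30, 45, -5, 46, 28, 38, -8, 26, -10] -> [30, 46, 28, 38, -8, 26, -10] -> [30, 46, 28] -> [28, 46, 30]
  [39, -44, 48, 2, 33] -> [-44, 48, 2] -> [-44, 48, 2] -> [2, 48, -44]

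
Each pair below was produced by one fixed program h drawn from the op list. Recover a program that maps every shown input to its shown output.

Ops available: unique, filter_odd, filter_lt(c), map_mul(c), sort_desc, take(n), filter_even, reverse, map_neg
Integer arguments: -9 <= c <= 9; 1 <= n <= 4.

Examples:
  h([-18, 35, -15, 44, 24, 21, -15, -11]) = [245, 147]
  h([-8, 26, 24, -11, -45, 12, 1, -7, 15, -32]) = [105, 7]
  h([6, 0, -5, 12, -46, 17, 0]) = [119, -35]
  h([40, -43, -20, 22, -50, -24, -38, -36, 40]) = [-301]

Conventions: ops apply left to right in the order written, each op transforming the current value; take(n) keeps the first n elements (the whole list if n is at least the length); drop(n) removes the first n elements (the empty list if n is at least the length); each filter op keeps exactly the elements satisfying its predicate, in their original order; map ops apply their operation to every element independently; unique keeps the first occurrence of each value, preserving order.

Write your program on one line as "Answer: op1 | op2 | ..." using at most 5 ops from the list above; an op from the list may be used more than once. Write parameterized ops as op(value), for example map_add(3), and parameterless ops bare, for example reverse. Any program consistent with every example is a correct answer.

sort_desc | filter_odd | take(2) | map_mul(-7) | map_neg

Check, running the answer program on each example:
  [-18, 35, -15, 44, 24, 21, -15, -11] -> [44, 35, 24, 21, -11, -15, -15, -18] -> [35, 21, -11, -15, -15] -> [35, 21] -> [-245, -147] -> [245, 147]
  [-8, 26, 24, -11, -45, 12, 1, -7, 15, -32] -> [26, 24, 15, 12, 1, -7, -8, -11, -32, -45] -> [15, 1, -7, -11, -45] -> [15, 1] -> [-105, -7] -> [105, 7]
  [6, 0, -5, 12, -46, 17, 0] -> [17, 12, 6, 0, 0, -5, -46] -> [17, -5] -> [17, -5] -> [-119, 35] -> [119, -35]
  [40, -43, -20, 22, -50, -24, -38, -36, 40] -> [40, 40, 22, -20, -24, -36, -38, -43, -50] -> [-43] -> [-43] -> [301] -> [-301]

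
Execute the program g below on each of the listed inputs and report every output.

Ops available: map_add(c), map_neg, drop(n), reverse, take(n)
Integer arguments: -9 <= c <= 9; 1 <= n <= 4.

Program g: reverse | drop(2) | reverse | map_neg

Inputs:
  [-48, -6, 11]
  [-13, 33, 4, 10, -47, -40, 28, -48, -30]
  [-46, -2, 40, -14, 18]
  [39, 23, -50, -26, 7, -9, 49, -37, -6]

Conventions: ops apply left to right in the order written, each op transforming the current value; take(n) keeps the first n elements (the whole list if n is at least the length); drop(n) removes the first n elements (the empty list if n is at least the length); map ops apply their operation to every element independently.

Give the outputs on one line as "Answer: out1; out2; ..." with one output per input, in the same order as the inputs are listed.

Execution, op by op:
  [-48, -6, 11] -> [11, -6, -48] -> [-48] -> [-48] -> [48]
  [-13, 33, 4, 10, -47, -40, 28, -48, -30] -> [-30, -48, 28, -40, -47, 10, 4, 33, -13] -> [28, -40, -47, 10, 4, 33, -13] -> [-13, 33, 4, 10, -47, -40, 28] -> [13, -33, -4, -10, 47, 40, -28]
  [-46, -2, 40, -14, 18] -> [18, -14, 40, -2, -46] -> [40, -2, -46] -> [-46, -2, 40] -> [46, 2, -40]
  [39, 23, -50, -26, 7, -9, 49, -37, -6] -> [-6, -37, 49, -9, 7, -26, -50, 23, 39] -> [49, -9, 7, -26, -50, 23, 39] -> [39, 23, -50, -26, 7, -9, 49] -> [-39, -23, 50, 26, -7, 9, -49]

[48]; [13, -33, -4, -10, 47, 40, -28]; [46, 2, -40]; [-39, -23, 50, 26, -7, 9, -49]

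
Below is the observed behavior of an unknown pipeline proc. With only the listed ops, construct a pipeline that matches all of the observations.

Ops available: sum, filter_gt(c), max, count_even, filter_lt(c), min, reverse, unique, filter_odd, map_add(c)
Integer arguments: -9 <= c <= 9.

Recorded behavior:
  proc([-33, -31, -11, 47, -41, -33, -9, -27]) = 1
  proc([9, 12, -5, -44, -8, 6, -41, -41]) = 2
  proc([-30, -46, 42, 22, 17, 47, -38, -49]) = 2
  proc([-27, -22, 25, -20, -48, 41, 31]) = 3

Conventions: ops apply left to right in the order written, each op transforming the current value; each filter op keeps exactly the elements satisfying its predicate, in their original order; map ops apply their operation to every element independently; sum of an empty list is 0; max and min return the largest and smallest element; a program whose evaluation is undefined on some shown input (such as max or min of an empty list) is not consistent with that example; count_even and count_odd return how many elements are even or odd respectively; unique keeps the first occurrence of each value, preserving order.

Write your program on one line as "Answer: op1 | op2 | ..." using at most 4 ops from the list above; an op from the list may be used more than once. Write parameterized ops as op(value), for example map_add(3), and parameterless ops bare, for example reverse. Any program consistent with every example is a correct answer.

filter_odd | map_add(-3) | filter_gt(-9) | count_even

Check, running the answer program on each example:
  [-33, -31, -11, 47, -41, -33, -9, -27] -> [-33, -31, -11, 47, -41, -33, -9, -27] -> [-36, -34, -14, 44, -44, -36, -12, -30] -> [44] -> 1
  [9, 12, -5, -44, -8, 6, -41, -41] -> [9, -5, -41, -41] -> [6, -8, -44, -44] -> [6, -8] -> 2
  [-30, -46, 42, 22, 17, 47, -38, -49] -> [17, 47, -49] -> [14, 44, -52] -> [14, 44] -> 2
  [-27, -22, 25, -20, -48, 41, 31] -> [-27, 25, 41, 31] -> [-30, 22, 38, 28] -> [22, 38, 28] -> 3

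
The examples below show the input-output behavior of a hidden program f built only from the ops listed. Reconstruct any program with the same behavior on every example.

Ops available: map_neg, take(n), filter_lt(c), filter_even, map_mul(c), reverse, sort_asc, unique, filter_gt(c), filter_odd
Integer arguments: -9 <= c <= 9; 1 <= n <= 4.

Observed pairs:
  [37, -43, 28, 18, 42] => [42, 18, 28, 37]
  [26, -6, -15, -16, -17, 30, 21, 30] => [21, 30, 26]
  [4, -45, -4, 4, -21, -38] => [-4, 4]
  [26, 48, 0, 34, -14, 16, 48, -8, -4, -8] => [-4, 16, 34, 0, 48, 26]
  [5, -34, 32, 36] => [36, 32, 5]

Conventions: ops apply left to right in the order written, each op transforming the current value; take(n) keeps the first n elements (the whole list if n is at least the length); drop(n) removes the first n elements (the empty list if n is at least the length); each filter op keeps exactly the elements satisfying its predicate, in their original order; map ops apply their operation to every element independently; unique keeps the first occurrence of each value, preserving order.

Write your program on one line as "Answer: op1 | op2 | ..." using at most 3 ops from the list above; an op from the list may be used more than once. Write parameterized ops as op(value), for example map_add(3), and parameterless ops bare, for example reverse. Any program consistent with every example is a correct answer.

unique | reverse | filter_gt(-5)

Check, running the answer program on each example:
  [37, -43, 28, 18, 42] -> [37, -43, 28, 18, 42] -> [42, 18, 28, -43, 37] -> [42, 18, 28, 37]
  [26, -6, -15, -16, -17, 30, 21, 30] -> [26, -6, -15, -16, -17, 30, 21] -> [21, 30, -17, -16, -15, -6, 26] -> [21, 30, 26]
  [4, -45, -4, 4, -21, -38] -> [4, -45, -4, -21, -38] -> [-38, -21, -4, -45, 4] -> [-4, 4]
  [26, 48, 0, 34, -14, 16, 48, -8, -4, -8] -> [26, 48, 0, 34, -14, 16, -8, -4] -> [-4, -8, 16, -14, 34, 0, 48, 26] -> [-4, 16, 34, 0, 48, 26]
  [5, -34, 32, 36] -> [5, -34, 32, 36] -> [36, 32, -34, 5] -> [36, 32, 5]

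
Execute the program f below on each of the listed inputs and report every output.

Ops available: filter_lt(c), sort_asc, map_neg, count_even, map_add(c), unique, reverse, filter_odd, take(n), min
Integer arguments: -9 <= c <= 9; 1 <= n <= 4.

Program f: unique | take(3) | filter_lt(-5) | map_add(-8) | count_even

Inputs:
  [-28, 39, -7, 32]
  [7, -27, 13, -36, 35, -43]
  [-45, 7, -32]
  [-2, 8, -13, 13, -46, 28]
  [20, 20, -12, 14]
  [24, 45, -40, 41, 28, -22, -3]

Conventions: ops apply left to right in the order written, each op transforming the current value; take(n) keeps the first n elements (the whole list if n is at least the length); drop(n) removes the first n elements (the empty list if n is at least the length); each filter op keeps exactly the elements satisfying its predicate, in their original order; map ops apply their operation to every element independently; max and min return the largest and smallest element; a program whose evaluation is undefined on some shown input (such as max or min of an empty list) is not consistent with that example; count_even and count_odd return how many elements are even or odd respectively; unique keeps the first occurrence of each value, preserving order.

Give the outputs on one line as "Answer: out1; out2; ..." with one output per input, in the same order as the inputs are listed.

Execution, op by op:
  [-28, 39, -7, 32] -> [-28, 39, -7, 32] -> [-28, 39, -7] -> [-28, -7] -> [-36, -15] -> 1
  [7, -27, 13, -36, 35, -43] -> [7, -27, 13, -36, 35, -43] -> [7, -27, 13] -> [-27] -> [-35] -> 0
  [-45, 7, -32] -> [-45, 7, -32] -> [-45, 7, -32] -> [-45, -32] -> [-53, -40] -> 1
  [-2, 8, -13, 13, -46, 28] -> [-2, 8, -13, 13, -46, 28] -> [-2, 8, -13] -> [-13] -> [-21] -> 0
  [20, 20, -12, 14] -> [20, -12, 14] -> [20, -12, 14] -> [-12] -> [-20] -> 1
  [24, 45, -40, 41, 28, -22, -3] -> [24, 45, -40, 41, 28, -22, -3] -> [24, 45, -40] -> [-40] -> [-48] -> 1

1; 0; 1; 0; 1; 1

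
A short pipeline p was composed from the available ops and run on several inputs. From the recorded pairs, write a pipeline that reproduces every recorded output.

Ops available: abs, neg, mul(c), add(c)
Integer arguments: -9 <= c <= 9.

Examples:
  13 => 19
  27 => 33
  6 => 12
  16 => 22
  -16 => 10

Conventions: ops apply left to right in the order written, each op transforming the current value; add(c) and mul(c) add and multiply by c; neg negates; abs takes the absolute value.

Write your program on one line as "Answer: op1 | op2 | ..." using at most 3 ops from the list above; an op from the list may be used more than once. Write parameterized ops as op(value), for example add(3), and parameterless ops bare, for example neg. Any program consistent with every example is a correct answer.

add(6) | neg | abs

Check, running the answer program on each example:
  13 -> 19 -> -19 -> 19
  27 -> 33 -> -33 -> 33
  6 -> 12 -> -12 -> 12
  16 -> 22 -> -22 -> 22
  -16 -> -10 -> 10 -> 10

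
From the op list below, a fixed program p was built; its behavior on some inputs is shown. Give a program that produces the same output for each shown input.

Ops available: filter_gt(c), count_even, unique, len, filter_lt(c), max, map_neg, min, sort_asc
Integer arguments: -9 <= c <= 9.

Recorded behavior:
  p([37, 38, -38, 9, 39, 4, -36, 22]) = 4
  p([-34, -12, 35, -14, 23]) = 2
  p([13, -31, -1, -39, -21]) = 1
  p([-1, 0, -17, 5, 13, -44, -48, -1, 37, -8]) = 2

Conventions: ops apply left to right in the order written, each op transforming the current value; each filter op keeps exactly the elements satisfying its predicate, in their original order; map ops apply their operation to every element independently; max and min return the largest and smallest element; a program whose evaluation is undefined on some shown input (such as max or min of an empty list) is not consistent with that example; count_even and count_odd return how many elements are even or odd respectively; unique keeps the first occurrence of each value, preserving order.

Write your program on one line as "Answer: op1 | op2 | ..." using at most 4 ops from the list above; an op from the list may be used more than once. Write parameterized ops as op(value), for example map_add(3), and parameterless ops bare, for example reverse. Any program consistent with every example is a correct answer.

filter_gt(-7) | filter_gt(9) | map_neg | len

Check, running the answer program on each example:
  [37, 38, -38, 9, 39, 4, -36, 22] -> [37, 38, 9, 39, 4, 22] -> [37, 38, 39, 22] -> [-37, -38, -39, -22] -> 4
  [-34, -12, 35, -14, 23] -> [35, 23] -> [35, 23] -> [-35, -23] -> 2
  [13, -31, -1, -39, -21] -> [13, -1] -> [13] -> [-13] -> 1
  [-1, 0, -17, 5, 13, -44, -48, -1, 37, -8] -> [-1, 0, 5, 13, -1, 37] -> [13, 37] -> [-13, -37] -> 2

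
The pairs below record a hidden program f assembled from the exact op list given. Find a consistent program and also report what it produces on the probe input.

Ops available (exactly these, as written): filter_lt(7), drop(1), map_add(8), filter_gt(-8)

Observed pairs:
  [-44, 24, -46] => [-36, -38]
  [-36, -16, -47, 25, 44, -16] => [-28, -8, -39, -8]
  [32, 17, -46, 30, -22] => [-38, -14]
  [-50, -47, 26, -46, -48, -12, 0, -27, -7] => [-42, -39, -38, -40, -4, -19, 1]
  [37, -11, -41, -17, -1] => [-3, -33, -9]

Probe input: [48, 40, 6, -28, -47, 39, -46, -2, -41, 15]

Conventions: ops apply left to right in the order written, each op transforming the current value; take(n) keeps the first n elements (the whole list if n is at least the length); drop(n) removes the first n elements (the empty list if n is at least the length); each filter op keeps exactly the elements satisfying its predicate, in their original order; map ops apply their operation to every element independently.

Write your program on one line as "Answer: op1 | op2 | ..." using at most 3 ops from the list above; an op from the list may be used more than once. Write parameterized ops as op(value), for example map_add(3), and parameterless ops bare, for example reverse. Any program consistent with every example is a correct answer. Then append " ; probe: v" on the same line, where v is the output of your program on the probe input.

map_add(8) | filter_lt(7) ; probe: [-20, -39, -38, 6, -33]

Check, running the answer program on each example:
  [-44, 24, -46] -> [-36, 32, -38] -> [-36, -38]
  [-36, -16, -47, 25, 44, -16] -> [-28, -8, -39, 33, 52, -8] -> [-28, -8, -39, -8]
  [32, 17, -46, 30, -22] -> [40, 25, -38, 38, -14] -> [-38, -14]
  [-50, -47, 26, -46, -48, -12, 0, -27, -7] -> [-42, -39, 34, -38, -40, -4, 8, -19, 1] -> [-42, -39, -38, -40, -4, -19, 1]
  [37, -11, -41, -17, -1] -> [45, -3, -33, -9, 7] -> [-3, -33, -9]
  probe: [48, 40, 6, -28, -47, 39, -46, -2, -41, 15] -> [56, 48, 14, -20, -39, 47, -38, 6, -33, 23] -> [-20, -39, -38, 6, -33]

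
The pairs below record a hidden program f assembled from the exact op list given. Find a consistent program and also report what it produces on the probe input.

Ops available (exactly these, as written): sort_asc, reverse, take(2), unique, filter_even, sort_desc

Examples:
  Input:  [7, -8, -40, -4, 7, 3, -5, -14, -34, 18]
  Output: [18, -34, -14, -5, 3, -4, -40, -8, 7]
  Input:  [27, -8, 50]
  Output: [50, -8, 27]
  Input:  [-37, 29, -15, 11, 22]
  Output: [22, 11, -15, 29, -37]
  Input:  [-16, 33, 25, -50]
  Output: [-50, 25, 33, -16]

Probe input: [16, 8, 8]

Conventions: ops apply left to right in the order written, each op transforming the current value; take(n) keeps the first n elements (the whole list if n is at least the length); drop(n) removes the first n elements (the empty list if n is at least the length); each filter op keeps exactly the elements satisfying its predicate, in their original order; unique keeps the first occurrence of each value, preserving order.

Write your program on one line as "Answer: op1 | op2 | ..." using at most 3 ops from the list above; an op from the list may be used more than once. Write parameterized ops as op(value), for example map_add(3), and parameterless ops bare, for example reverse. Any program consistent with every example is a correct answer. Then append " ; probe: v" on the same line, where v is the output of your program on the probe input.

unique | reverse ; probe: [8, 16]

Check, running the answer program on each example:
  [7, -8, -40, -4, 7, 3, -5, -14, -34, 18] -> [7, -8, -40, -4, 3, -5, -14, -34, 18] -> [18, -34, -14, -5, 3, -4, -40, -8, 7]
  [27, -8, 50] -> [27, -8, 50] -> [50, -8, 27]
  [-37, 29, -15, 11, 22] -> [-37, 29, -15, 11, 22] -> [22, 11, -15, 29, -37]
  [-16, 33, 25, -50] -> [-16, 33, 25, -50] -> [-50, 25, 33, -16]
  probe: [16, 8, 8] -> [16, 8] -> [8, 16]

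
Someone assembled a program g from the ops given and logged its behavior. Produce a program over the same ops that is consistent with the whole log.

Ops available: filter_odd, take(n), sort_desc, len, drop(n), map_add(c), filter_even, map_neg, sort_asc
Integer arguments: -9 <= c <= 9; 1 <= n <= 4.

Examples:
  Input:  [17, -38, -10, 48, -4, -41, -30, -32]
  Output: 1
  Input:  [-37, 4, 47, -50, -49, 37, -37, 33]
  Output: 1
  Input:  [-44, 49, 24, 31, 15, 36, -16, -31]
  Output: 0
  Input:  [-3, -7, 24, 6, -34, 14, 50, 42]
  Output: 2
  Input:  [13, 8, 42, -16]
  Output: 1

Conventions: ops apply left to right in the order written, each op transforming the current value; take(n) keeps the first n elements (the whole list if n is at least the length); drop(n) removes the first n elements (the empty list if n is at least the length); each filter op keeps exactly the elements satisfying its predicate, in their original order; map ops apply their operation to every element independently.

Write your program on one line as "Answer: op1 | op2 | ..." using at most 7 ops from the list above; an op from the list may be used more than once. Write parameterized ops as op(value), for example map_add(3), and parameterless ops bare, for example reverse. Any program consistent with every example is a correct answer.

map_add(3) | take(4) | sort_asc | drop(2) | filter_odd | len

Check, running the answer program on each example:
  [17, -38, -10, 48, -4, -41, -30, -32] -> [20, -35, -7, 51, -1, -38, -27, -29] -> [20, -35, -7, 51] -> [-35, -7, 20, 51] -> [20, 51] -> [51] -> 1
  [-37, 4, 47, -50, -49, 37, -37, 33] -> [-34, 7, 50, -47, -46, 40, -34, 36] -> [-34, 7, 50, -47] -> [-47, -34, 7, 50] -> [7, 50] -> [7] -> 1
  [-44, 49, 24, 31, 15, 36, -16, -31] -> [-41, 52, 27, 34, 18, 39, -13, -28] -> [-41, 52, 27, 34] -> [-41, 27, 34, 52] -> [34, 52] -> [] -> 0
  [-3, -7, 24, 6, -34, 14, 50, 42] -> [0, -4, 27, 9, -31, 17, 53, 45] -> [0, -4, 27, 9] -> [-4, 0, 9, 27] -> [9, 27] -> [9, 27] -> 2
  [13, 8, 42, -16] -> [16, 11, 45, -13] -> [16, 11, 45, -13] -> [-13, 11, 16, 45] -> [16, 45] -> [45] -> 1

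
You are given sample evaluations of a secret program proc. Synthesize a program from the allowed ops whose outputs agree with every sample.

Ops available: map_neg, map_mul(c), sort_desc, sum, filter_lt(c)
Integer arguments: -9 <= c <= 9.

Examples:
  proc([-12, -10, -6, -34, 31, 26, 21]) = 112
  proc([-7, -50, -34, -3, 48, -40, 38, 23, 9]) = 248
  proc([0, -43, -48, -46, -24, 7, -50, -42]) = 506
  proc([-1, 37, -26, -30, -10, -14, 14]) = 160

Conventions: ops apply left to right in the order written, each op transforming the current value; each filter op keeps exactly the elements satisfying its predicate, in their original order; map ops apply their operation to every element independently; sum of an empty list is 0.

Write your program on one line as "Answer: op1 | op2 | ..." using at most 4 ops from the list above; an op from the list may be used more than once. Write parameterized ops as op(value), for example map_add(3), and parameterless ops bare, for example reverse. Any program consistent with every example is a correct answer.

filter_lt(8) | filter_lt(-8) | map_mul(-2) | sum

Check, running the answer program on each example:
  [-12, -10, -6, -34, 31, 26, 21] -> [-12, -10, -6, -34] -> [-12, -10, -34] -> [24, 20, 68] -> 112
  [-7, -50, -34, -3, 48, -40, 38, 23, 9] -> [-7, -50, -34, -3, -40] -> [-50, -34, -40] -> [100, 68, 80] -> 248
  [0, -43, -48, -46, -24, 7, -50, -42] -> [0, -43, -48, -46, -24, 7, -50, -42] -> [-43, -48, -46, -24, -50, -42] -> [86, 96, 92, 48, 100, 84] -> 506
  [-1, 37, -26, -30, -10, -14, 14] -> [-1, -26, -30, -10, -14] -> [-26, -30, -10, -14] -> [52, 60, 20, 28] -> 160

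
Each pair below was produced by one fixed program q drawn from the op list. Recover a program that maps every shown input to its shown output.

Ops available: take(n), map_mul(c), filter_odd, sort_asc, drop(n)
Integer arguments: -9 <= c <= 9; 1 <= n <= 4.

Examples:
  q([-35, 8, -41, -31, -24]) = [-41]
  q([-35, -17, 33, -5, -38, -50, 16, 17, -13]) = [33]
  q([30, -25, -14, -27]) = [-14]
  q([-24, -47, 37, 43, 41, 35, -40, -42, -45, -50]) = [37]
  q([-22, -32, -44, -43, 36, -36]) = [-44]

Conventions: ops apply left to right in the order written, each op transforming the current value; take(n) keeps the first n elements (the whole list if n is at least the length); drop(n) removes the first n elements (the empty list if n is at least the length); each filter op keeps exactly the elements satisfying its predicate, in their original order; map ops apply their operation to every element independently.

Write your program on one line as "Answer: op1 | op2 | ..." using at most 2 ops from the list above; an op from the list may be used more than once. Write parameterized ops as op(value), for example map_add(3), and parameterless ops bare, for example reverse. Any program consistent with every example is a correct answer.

drop(2) | take(1)

Check, running the answer program on each example:
  [-35, 8, -41, -31, -24] -> [-41, -31, -24] -> [-41]
  [-35, -17, 33, -5, -38, -50, 16, 17, -13] -> [33, -5, -38, -50, 16, 17, -13] -> [33]
  [30, -25, -14, -27] -> [-14, -27] -> [-14]
  [-24, -47, 37, 43, 41, 35, -40, -42, -45, -50] -> [37, 43, 41, 35, -40, -42, -45, -50] -> [37]
  [-22, -32, -44, -43, 36, -36] -> [-44, -43, 36, -36] -> [-44]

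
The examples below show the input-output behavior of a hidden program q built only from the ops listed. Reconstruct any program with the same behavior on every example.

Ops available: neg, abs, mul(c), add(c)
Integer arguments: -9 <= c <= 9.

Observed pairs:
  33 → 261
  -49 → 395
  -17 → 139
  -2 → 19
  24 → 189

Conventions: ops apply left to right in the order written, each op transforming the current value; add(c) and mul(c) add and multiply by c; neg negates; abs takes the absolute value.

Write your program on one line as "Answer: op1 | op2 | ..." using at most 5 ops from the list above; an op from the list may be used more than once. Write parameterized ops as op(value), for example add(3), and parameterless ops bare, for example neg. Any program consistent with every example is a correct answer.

mul(-8) | add(-6) | add(9) | abs

Check, running the answer program on each example:
  33 -> -264 -> -270 -> -261 -> 261
  -49 -> 392 -> 386 -> 395 -> 395
  -17 -> 136 -> 130 -> 139 -> 139
  -2 -> 16 -> 10 -> 19 -> 19
  24 -> -192 -> -198 -> -189 -> 189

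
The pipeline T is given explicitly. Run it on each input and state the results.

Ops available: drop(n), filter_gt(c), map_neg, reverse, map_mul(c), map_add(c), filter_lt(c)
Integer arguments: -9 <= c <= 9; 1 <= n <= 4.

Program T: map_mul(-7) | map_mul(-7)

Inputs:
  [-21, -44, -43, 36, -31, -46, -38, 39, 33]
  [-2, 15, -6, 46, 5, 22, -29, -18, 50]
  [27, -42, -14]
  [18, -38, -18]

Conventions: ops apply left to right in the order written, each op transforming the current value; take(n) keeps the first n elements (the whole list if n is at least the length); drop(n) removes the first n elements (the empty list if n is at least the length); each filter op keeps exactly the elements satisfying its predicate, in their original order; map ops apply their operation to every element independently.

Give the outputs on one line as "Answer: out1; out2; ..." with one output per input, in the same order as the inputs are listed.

Execution, op by op:
  [-21, -44, -43, 36, -31, -46, -38, 39, 33] -> [147, 308, 301, -252, 217, 322, 266, -273, -231] -> [-1029, -2156, -2107, 1764, -1519, -2254, -1862, 1911, 1617]
  [-2, 15, -6, 46, 5, 22, -29, -18, 50] -> [14, -105, 42, -322, -35, -154, 203, 126, -350] -> [-98, 735, -294, 2254, 245, 1078, -1421, -882, 2450]
  [27, -42, -14] -> [-189, 294, 98] -> [1323, -2058, -686]
  [18, -38, -18] -> [-126, 266, 126] -> [882, -1862, -882]

[-1029, -2156, -2107, 1764, -1519, -2254, -1862, 1911, 1617]; [-98, 735, -294, 2254, 245, 1078, -1421, -882, 2450]; [1323, -2058, -686]; [882, -1862, -882]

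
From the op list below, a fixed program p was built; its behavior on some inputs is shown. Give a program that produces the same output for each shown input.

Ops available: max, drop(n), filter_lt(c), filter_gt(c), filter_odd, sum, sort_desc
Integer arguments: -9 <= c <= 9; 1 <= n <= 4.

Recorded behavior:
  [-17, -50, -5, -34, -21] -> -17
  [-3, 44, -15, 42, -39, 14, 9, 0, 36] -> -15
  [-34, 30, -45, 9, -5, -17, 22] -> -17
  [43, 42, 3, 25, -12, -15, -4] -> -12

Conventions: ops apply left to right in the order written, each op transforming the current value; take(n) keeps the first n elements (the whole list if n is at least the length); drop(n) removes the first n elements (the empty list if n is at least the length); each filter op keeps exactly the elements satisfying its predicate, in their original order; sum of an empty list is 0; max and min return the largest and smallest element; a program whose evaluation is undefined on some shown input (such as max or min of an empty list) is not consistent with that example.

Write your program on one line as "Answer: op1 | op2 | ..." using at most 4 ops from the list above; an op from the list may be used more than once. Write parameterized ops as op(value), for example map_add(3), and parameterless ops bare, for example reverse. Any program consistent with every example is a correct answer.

sort_desc | filter_lt(-6) | max

Check, running the answer program on each example:
  [-17, -50, -5, -34, -21] -> [-5, -17, -21, -34, -50] -> [-17, -21, -34, -50] -> -17
  [-3, 44, -15, 42, -39, 14, 9, 0, 36] -> [44, 42, 36, 14, 9, 0, -3, -15, -39] -> [-15, -39] -> -15
  [-34, 30, -45, 9, -5, -17, 22] -> [30, 22, 9, -5, -17, -34, -45] -> [-17, -34, -45] -> -17
  [43, 42, 3, 25, -12, -15, -4] -> [43, 42, 25, 3, -4, -12, -15] -> [-12, -15] -> -12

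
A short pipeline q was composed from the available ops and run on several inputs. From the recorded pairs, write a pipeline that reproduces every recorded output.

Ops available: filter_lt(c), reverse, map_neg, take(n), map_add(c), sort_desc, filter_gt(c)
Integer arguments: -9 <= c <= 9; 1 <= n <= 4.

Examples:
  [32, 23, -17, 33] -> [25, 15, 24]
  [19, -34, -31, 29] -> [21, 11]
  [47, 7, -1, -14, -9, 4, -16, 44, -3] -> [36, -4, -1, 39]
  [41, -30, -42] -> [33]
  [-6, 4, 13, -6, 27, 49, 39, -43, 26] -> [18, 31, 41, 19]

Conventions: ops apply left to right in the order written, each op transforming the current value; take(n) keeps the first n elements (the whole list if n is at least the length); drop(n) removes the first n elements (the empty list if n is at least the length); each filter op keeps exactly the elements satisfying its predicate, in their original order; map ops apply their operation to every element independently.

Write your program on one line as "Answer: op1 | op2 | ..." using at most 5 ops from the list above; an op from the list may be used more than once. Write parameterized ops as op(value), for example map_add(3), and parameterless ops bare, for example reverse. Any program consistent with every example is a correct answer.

filter_gt(3) | reverse | take(4) | map_add(-8)

Check, running the answer program on each example:
  [32, 23, -17, 33] -> [32, 23, 33] -> [33, 23, 32] -> [33, 23, 32] -> [25, 15, 24]
  [19, -34, -31, 29] -> [19, 29] -> [29, 19] -> [29, 19] -> [21, 11]
  [47, 7, -1, -14, -9, 4, -16, 44, -3] -> [47, 7, 4, 44] -> [44, 4, 7, 47] -> [44, 4, 7, 47] -> [36, -4, -1, 39]
  [41, -30, -42] -> [41] -> [41] -> [41] -> [33]
  [-6, 4, 13, -6, 27, 49, 39, -43, 26] -> [4, 13, 27, 49, 39, 26] -> [26, 39, 49, 27, 13, 4] -> [26, 39, 49, 27] -> [18, 31, 41, 19]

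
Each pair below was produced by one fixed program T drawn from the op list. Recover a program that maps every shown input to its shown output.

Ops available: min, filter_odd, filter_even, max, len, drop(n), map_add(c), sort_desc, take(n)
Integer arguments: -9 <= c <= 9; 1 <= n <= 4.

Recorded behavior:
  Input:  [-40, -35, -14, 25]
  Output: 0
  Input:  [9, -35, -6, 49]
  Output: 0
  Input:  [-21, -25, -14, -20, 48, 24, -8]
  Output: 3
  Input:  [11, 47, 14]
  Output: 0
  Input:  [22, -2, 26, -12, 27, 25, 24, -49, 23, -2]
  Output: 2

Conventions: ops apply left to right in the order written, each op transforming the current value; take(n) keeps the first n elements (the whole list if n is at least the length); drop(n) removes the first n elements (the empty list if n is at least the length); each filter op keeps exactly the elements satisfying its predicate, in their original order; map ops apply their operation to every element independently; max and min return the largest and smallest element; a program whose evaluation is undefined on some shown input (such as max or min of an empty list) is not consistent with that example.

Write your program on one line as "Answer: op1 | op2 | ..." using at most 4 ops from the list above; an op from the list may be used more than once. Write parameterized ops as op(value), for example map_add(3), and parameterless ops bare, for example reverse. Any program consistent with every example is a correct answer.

drop(4) | sort_desc | filter_even | len

Check, running the answer program on each example:
  [-40, -35, -14, 25] -> [] -> [] -> [] -> 0
  [9, -35, -6, 49] -> [] -> [] -> [] -> 0
  [-21, -25, -14, -20, 48, 24, -8] -> [48, 24, -8] -> [48, 24, -8] -> [48, 24, -8] -> 3
  [11, 47, 14] -> [] -> [] -> [] -> 0
  [22, -2, 26, -12, 27, 25, 24, -49, 23, -2] -> [27, 25, 24, -49, 23, -2] -> [27, 25, 24, 23, -2, -49] -> [24, -2] -> 2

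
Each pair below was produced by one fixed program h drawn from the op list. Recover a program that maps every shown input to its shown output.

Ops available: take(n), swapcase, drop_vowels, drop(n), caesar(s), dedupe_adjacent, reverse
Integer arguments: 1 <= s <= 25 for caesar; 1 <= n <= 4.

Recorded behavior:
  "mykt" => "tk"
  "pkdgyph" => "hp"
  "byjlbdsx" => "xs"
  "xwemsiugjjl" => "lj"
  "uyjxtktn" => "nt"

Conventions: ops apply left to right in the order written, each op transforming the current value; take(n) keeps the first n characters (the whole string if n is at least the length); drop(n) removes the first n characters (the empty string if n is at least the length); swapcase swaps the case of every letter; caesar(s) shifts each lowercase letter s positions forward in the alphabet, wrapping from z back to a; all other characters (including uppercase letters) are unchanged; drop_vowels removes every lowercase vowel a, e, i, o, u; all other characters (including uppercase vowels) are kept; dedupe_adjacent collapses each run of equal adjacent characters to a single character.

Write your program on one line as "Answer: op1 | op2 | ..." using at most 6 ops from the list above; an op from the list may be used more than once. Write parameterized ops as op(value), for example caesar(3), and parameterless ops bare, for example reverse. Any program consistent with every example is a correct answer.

drop_vowels | drop(2) | dedupe_adjacent | reverse | take(2)

Check, running the answer program on each example:
  "mykt" -> "mykt" -> "kt" -> "kt" -> "tk" -> "tk"
  "pkdgyph" -> "pkdgyph" -> "dgyph" -> "dgyph" -> "hpygd" -> "hp"
  "byjlbdsx" -> "byjlbdsx" -> "jlbdsx" -> "jlbdsx" -> "xsdblj" -> "xs"
  "xwemsiugjjl" -> "xwmsgjjl" -> "msgjjl" -> "msgjl" -> "ljgsm" -> "lj"
  "uyjxtktn" -> "yjxtktn" -> "xtktn" -> "xtktn" -> "ntktx" -> "nt"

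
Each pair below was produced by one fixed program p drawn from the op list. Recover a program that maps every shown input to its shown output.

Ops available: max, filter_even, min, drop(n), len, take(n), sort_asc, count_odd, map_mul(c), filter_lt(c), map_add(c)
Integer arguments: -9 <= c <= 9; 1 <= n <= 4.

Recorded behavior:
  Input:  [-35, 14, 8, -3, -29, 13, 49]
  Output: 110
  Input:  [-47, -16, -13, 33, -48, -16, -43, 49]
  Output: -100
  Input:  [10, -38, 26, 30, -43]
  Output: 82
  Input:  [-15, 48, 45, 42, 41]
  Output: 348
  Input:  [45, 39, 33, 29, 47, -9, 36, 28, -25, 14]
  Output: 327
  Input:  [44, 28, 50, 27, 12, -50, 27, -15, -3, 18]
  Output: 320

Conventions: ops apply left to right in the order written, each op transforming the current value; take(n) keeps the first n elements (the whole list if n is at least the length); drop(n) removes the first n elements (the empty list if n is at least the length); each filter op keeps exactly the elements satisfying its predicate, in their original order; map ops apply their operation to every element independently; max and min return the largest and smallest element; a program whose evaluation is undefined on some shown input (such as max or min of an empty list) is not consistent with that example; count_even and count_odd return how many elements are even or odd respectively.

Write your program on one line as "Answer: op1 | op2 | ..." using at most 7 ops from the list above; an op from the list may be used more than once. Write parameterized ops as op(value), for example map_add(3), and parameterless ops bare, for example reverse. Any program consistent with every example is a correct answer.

map_add(4) | map_mul(7) | take(2) | map_add(-7) | map_add(-9) | max

Check, running the answer program on each example:
  [-35, 14, 8, -3, -29, 13, 49] -> [-31, 18, 12, 1, -25, 17, 53] -> [-217, 126, 84, 7, -175, 119, 371] -> [-217, 126] -> [-224, 119] -> [-233, 110] -> 110
  [-47, -16, -13, 33, -48, -16, -43, 49] -> [-43, -12, -9, 37, -44, -12, -39, 53] -> [-301, -84, -63, 259, -308, -84, -273, 371] -> [-301, -84] -> [-308, -91] -> [-317, -100] -> -100
  [10, -38, 26, 30, -43] -> [14, -34, 30, 34, -39] -> [98, -238, 210, 238, -273] -> [98, -238] -> [91, -245] -> [82, -254] -> 82
  [-15, 48, 45, 42, 41] -> [-11, 52, 49, 46, 45] -> [-77, 364, 343, 322, 315] -> [-77, 364] -> [-84, 357] -> [-93, 348] -> 348
  [45, 39, 33, 29, 47, -9, 36, 28, -25, 14] -> [49, 43, 37, 33, 51, -5, 40, 32, -21, 18] -> [343, 301, 259, 231, 357, -35, 280, 224, -147, 126] -> [343, 301] -> [336, 294] -> [327, 285] -> 327
  [44, 28, 50, 27, 12, -50, 27, -15, -3, 18] -> [48, 32, 54, 31, 16, -46, 31, -11, 1, 22] -> [336, 224, 378, 217, 112, -322, 217, -77, 7, 154] -> [336, 224] -> [329, 217] -> [320, 208] -> 320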